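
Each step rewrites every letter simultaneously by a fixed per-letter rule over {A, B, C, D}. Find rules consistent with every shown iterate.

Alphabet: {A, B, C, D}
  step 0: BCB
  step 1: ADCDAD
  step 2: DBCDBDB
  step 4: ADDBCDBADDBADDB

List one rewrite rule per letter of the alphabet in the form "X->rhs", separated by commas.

A->D, B->AD, C->CD, D->B

  step 1 ⇒ step 2: ADCDAD ⇒ D·B·CD·B·D·B
    A ↦ D
    C ↦ CD
    D ↦ B
  step 0 ⇒ step 1: BCB ⇒ AD·CD·AD
    B ↦ AD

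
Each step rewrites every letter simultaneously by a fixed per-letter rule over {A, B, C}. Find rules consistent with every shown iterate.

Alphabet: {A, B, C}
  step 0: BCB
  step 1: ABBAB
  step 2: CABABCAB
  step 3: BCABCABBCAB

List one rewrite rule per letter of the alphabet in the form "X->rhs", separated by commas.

  step 2 ⇒ step 3: CABABCAB ⇒ B·C·AB·C·AB·B·C·AB
    A ↦ C
    B ↦ AB
    C ↦ B

A->C, B->AB, C->B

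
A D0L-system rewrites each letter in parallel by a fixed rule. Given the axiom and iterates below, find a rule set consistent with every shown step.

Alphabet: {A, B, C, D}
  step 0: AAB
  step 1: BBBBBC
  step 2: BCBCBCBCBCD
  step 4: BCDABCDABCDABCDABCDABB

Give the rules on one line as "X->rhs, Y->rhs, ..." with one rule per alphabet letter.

  step 1 ⇒ step 2: BBBBBC ⇒ BC·BC·BC·BC·BC·D
    B ↦ BC
    C ↦ D
  step 0 ⇒ step 1: AAB ⇒ BB·BB·BC
    A ↦ BB
    D ↦ A  (constrained at step 2)

A->BB, B->BC, C->D, D->A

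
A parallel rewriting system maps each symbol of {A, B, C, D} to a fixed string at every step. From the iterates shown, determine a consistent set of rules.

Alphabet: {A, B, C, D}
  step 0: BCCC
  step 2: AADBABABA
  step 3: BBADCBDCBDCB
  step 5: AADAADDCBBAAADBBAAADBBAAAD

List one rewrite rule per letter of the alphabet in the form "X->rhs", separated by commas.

  step 2 ⇒ step 3: AADBABABA ⇒ B·B·A·DC·B·DC·B·DC·B
    A ↦ B
    B ↦ DC
    D ↦ A
    C ↦ AD  (constrained at step 0)

A->B, B->DC, C->AD, D->A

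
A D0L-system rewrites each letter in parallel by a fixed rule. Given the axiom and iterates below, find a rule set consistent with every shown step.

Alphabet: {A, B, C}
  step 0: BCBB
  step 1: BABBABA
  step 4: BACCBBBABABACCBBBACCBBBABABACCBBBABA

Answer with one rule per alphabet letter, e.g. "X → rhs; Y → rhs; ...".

  step 0 ⇒ step 1: BCBB ⇒ BA·B·BA·BA
    B ↦ BA
    C ↦ B
    A ↦ CC  (constrained at step 1)

A->CC, B->BA, C->B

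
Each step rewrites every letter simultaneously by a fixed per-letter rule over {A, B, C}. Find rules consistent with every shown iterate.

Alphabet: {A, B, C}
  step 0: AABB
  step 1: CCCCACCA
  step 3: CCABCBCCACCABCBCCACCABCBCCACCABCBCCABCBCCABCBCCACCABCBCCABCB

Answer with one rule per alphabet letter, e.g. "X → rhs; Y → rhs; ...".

  step 0 ⇒ step 1: AABB ⇒ C·C·CCA·CCA
    A ↦ C
    B ↦ CCA
    C ↦ BCB  (constrained at step 1)

A->C, B->CCA, C->BCB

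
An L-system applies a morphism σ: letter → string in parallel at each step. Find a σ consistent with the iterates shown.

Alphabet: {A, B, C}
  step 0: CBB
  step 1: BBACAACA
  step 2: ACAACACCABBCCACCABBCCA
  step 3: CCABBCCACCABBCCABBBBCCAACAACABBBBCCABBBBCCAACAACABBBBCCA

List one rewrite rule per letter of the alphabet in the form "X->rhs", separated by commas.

A->CCA, B->ACA, C->BB

  step 2 ⇒ step 3: ACAACACCABBCCACCABBCCA ⇒ CCA·BB·CCA·CCA·BB·CCA·BB·BB·CCA·ACA·ACA·BB·BB·CCA·BB·BB·CCA·ACA·ACA·BB·BB·CCA
    A ↦ CCA
    B ↦ ACA
    C ↦ BB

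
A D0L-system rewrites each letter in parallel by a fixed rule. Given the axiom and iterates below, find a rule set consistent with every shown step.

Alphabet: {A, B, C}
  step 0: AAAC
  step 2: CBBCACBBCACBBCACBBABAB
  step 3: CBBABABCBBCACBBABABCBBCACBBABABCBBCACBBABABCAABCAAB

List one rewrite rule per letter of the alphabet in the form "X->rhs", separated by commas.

  step 2 ⇒ step 3: CBBCACBBCACBBCACBBABAB ⇒ CBB·AB·AB·CBB·CA·CBB·AB·AB·CBB·CA·CBB·AB·AB·CBB·CA·CBB·AB·AB·CA·AB·CA·AB
    A ↦ CA
    B ↦ AB
    C ↦ CBB

A->CA, B->AB, C->CBB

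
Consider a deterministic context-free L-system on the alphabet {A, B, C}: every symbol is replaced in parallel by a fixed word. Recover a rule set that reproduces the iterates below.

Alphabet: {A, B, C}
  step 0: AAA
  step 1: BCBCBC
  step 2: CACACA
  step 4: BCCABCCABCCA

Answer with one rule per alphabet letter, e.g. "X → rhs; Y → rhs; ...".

  step 1 ⇒ step 2: BCBCBC ⇒ C·A·C·A·C·A
    B ↦ C
    C ↦ A
  step 0 ⇒ step 1: AAA ⇒ BC·BC·BC
    A ↦ BC

A->BC, B->C, C->A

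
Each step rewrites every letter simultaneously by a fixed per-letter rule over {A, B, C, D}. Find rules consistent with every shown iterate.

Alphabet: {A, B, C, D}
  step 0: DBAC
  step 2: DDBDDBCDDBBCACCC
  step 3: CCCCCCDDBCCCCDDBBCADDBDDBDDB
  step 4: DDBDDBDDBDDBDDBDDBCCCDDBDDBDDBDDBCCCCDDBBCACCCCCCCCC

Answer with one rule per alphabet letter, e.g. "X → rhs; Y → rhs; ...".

A->BCA, B->C, C->DDB, D->C

  step 3 ⇒ step 4: CCCCCCDDBCCCCDDBBCADDBDDBDDB ⇒ DDB·DDB·DDB·DDB·DDB·DDB·C·C·C·DDB·DDB·DDB·DDB·C·C·C·C·DDB·BCA·C·C·C·C·C·C·C·C·C
    A ↦ BCA
    B ↦ C
    C ↦ DDB
    D ↦ C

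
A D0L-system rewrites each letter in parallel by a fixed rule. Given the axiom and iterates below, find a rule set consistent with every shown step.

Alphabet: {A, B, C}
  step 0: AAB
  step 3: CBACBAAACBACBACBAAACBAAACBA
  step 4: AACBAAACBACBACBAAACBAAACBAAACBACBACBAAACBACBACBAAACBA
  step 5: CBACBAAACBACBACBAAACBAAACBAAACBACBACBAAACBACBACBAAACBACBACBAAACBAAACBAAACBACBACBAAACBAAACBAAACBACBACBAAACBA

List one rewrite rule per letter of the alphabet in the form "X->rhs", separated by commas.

  step 4 ⇒ step 5: AACBAAACBACBACBAAACBAAACBAAACBACBACBAAACBACBACBAAACBA ⇒ CBA·CBA·A·A·CBA·CBA·CBA·A·A·CBA·A·A·CBA·A·A·CBA·CBA·CBA·A·A·CBA·CBA·CBA·A·A·CBA·CBA·CBA·A·A·CBA·A·A·CBA·A·A·CBA·CBA·CBA·A·A·CBA·A·A·CBA·A·A·CBA·CBA·CBA·A·A·CBA
    A ↦ CBA
    B ↦ A
    C ↦ A

A->CBA, B->A, C->A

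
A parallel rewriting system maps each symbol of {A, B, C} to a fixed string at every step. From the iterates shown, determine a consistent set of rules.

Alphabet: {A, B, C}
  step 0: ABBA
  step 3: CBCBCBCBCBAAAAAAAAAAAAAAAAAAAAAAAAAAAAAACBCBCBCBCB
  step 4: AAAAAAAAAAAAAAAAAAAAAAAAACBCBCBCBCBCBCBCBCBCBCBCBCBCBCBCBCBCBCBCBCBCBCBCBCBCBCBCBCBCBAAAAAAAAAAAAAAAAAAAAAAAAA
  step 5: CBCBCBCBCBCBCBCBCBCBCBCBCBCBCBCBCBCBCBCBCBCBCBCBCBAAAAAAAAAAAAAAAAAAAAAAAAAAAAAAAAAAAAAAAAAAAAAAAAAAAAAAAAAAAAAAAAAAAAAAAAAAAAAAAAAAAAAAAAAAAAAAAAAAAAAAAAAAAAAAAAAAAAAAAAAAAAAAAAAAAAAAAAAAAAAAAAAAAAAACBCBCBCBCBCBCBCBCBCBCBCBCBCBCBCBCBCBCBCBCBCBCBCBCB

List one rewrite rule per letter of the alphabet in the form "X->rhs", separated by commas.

  step 4 ⇒ step 5: AAAAAAAAAAAAAAAAAAAAAAAAACBCBCBCBCBCBCBCBCBCBCBCBCBCBCBCBCBCBCBCBCBCBCBCBCBCBCBCBCBCBAAAAAAAAAAAAAAAAAAAAAAAAA ⇒ CB·CB·CB·CB·CB·CB·CB·CB·CB·CB·CB·CB·CB·CB·CB·CB·CB·CB·CB·CB·CB·CB·CB·CB·CB·AA·AAA·AA·AAA·AA·AAA·AA·AAA·AA·AAA·AA·AAA·AA·AAA·AA·AAA·AA·AAA·AA·AAA·AA·AAA·AA·AAA·AA·AAA·AA·AAA·AA·AAA·AA·AAA·AA·AAA·AA·AAA·AA·AAA·AA·AAA·AA·AAA·AA·AAA·AA·AAA·AA·AAA·AA·AAA·AA·AAA·AA·AAA·AA·AAA·AA·AAA·AA·AAA·CB·CB·CB·CB·CB·CB·CB·CB·CB·CB·CB·CB·CB·CB·CB·CB·CB·CB·CB·CB·CB·CB·CB·CB·CB
    A ↦ CB
    B ↦ AAA
    C ↦ AA

A->CB, B->AAA, C->AA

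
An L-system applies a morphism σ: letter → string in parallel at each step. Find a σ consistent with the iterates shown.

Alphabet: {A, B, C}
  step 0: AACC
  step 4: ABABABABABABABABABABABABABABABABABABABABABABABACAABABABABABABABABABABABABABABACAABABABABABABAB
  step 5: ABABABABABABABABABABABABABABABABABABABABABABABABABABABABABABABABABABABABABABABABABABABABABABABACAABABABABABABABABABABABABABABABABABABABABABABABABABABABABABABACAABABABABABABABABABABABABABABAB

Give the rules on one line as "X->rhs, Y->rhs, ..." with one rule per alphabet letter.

  step 4 ⇒ step 5: ABABABABABABABABABABABABABABABABABABABABABABABACAABABABABABABABABABABABABABABACAABABABABABABAB ⇒ AB·AB·AB·AB·AB·AB·AB·AB·AB·AB·AB·AB·AB·AB·AB·AB·AB·AB·AB·AB·AB·AB·AB·AB·AB·AB·AB·AB·AB·AB·AB·AB·AB·AB·AB·AB·AB·AB·AB·AB·AB·AB·AB·AB·AB·AB·AB·ACA·AB·AB·AB·AB·AB·AB·AB·AB·AB·AB·AB·AB·AB·AB·AB·AB·AB·AB·AB·AB·AB·AB·AB·AB·AB·AB·AB·AB·AB·AB·ACA·AB·AB·AB·AB·AB·AB·AB·AB·AB·AB·AB·AB·AB·AB·AB
    A ↦ AB
    B ↦ AB
    C ↦ ACA

A->AB, B->AB, C->ACA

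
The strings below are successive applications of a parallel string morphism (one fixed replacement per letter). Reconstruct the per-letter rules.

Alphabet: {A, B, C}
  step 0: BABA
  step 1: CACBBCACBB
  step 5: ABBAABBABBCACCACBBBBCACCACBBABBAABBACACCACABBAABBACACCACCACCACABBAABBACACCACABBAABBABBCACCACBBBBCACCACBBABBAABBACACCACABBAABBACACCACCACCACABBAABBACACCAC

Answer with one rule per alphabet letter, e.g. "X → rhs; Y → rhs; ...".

  step 0 ⇒ step 1: BABA ⇒ CAC·BB·CAC·BB
    A ↦ BB
    B ↦ CAC
    C ↦ A  (constrained at step 1)

A->BB, B->CAC, C->A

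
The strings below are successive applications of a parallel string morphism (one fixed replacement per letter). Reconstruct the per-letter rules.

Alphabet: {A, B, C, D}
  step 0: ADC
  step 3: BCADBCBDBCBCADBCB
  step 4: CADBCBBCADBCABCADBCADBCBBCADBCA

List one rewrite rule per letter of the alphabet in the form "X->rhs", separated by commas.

A->CB, B->CA, C->DB, D->B

  step 3 ⇒ step 4: BCADBCBDBCBCADBCB ⇒ CA·DB·CB·B·CA·DB·CA·B·CA·DB·CA·DB·CB·B·CA·DB·CA
    A ↦ CB
    B ↦ CA
    C ↦ DB
    D ↦ B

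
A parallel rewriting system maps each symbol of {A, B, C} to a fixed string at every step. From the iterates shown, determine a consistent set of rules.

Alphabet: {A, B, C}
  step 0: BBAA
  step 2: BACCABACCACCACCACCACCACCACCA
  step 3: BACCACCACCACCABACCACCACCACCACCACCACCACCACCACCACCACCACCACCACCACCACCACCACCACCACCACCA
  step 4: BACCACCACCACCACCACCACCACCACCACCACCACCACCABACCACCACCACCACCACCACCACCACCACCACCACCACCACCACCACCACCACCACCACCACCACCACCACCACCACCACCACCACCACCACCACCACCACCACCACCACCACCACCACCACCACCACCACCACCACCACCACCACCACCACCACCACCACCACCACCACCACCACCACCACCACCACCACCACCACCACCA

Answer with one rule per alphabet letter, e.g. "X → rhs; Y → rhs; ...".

  step 3 ⇒ step 4: BACCACCACCACCABACCACCACCACCACCACCACCACCACCACCACCACCACCACCACCACCACCACCACCACCACCACCA ⇒ BA·CCA·CCA·CCA·CCA·CCA·CCA·CCA·CCA·CCA·CCA·CCA·CCA·CCA·BA·CCA·CCA·CCA·CCA·CCA·CCA·CCA·CCA·CCA·CCA·CCA·CCA·CCA·CCA·CCA·CCA·CCA·CCA·CCA·CCA·CCA·CCA·CCA·CCA·CCA·CCA·CCA·CCA·CCA·CCA·CCA·CCA·CCA·CCA·CCA·CCA·CCA·CCA·CCA·CCA·CCA·CCA·CCA·CCA·CCA·CCA·CCA·CCA·CCA·CCA·CCA·CCA·CCA·CCA·CCA·CCA·CCA·CCA·CCA·CCA·CCA·CCA·CCA·CCA·CCA·CCA·CCA
    A ↦ CCA
    B ↦ BA
    C ↦ CCA

A->CCA, B->BA, C->CCA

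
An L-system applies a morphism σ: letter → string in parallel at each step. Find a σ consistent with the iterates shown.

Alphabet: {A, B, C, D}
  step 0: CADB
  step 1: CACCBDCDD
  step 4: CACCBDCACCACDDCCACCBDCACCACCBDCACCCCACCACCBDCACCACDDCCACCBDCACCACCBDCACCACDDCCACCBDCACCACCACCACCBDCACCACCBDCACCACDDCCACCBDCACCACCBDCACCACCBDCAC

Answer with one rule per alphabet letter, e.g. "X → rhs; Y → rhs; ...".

  step 0 ⇒ step 1: CADB ⇒ CAC·CBD·C·DD
    A ↦ CBD
    B ↦ DD
    C ↦ CAC
    D ↦ C

A->CBD, B->DD, C->CAC, D->C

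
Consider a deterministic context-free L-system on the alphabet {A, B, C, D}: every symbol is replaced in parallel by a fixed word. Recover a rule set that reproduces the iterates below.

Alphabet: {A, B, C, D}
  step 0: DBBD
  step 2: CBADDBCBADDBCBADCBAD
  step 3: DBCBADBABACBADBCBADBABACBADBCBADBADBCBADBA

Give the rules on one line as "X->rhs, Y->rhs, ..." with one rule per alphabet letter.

A->D, B->CBA, C->DB, D->BA

  step 2 ⇒ step 3: CBADDBCBADDBCBADCBAD ⇒ DB·CBA·D·BA·BA·CBA·DB·CBA·D·BA·BA·CBA·DB·CBA·D·BA·DB·CBA·D·BA
    A ↦ D
    B ↦ CBA
    C ↦ DB
    D ↦ BA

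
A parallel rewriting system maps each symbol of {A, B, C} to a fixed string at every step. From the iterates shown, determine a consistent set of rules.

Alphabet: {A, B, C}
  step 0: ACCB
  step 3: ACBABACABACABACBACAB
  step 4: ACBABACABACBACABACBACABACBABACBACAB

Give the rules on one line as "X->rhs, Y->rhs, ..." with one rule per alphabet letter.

  step 3 ⇒ step 4: ACBABACABACABACBACAB ⇒ AC·B·AB·AC·AB·AC·B·AC·AB·AC·B·AC·AB·AC·B·AB·AC·B·AC·AB
    A ↦ AC
    B ↦ AB
    C ↦ B

A->AC, B->AB, C->B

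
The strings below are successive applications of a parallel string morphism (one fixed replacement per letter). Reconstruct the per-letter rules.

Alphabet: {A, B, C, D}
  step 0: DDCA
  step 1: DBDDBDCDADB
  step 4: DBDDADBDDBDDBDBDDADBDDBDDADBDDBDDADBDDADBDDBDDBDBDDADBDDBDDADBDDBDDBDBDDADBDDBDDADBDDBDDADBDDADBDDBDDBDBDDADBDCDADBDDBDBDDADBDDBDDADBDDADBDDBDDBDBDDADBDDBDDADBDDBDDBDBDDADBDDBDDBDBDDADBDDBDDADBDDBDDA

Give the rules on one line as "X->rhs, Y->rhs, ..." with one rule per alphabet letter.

  step 0 ⇒ step 1: DDCA ⇒ DBD·DBD·CDA·DB
    A ↦ DB
    C ↦ CDA
    D ↦ DBD
    B ↦ DA  (constrained at step 1)

A->DB, B->DA, C->CDA, D->DBD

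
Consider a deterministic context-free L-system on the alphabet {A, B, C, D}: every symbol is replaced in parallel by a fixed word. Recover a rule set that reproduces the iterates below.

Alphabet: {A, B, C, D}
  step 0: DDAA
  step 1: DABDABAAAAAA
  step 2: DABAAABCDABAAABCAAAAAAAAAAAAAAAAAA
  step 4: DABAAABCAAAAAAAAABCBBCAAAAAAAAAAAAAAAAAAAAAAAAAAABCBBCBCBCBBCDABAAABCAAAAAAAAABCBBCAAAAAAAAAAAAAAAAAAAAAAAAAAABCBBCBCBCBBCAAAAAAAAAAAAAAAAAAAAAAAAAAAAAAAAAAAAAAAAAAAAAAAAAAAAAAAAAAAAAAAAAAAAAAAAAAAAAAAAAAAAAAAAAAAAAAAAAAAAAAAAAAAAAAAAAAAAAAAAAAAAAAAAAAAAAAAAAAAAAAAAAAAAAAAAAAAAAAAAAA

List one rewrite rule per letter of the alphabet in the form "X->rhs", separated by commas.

  step 1 ⇒ step 2: DABDABAAAAAA ⇒ DAB·AAA·BC·DAB·AAA·BC·AAA·AAA·AAA·AAA·AAA·AAA
    A ↦ AAA
    B ↦ BC
    D ↦ DAB
    C ↦ BBC  (constrained at step 2)

A->AAA, B->BC, C->BBC, D->DAB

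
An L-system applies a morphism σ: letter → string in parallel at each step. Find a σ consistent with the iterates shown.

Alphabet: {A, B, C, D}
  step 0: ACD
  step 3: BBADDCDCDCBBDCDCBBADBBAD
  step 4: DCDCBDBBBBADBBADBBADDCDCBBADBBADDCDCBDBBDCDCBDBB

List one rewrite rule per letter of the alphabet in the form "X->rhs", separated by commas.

A->BD, B->DC, C->AD, D->BB

  step 3 ⇒ step 4: BBADDCDCDCBBDCDCBBADBBAD ⇒ DC·DC·BD·BB·BB·AD·BB·AD·BB·AD·DC·DC·BB·AD·BB·AD·DC·DC·BD·BB·DC·DC·BD·BB
    A ↦ BD
    B ↦ DC
    C ↦ AD
    D ↦ BB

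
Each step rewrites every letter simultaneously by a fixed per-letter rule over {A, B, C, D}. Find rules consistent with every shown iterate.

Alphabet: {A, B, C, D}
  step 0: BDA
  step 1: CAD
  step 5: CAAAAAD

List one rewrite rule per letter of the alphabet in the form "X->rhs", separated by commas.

  step 0 ⇒ step 1: BDA ⇒ C·A·D
    A ↦ D
    B ↦ C
    D ↦ A
    C ↦ BDD  (constrained at step 1)

A->D, B->C, C->BDD, D->A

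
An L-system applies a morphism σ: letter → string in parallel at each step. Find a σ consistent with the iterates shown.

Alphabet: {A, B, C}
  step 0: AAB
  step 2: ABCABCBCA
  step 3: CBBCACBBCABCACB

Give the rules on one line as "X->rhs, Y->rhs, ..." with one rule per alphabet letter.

A->CB, B->BC, C->A

  step 2 ⇒ step 3: ABCABCBCA ⇒ CB·BC·A·CB·BC·A·BC·A·CB
    A ↦ CB
    B ↦ BC
    C ↦ A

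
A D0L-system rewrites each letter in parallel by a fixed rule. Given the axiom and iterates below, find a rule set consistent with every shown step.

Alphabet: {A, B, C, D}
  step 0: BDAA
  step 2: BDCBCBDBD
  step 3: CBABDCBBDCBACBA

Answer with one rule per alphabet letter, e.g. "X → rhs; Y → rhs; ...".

  step 2 ⇒ step 3: BDCBCBDBD ⇒ CB·A·BD·CB·BD·CB·A·CB·A
    B ↦ CB
    C ↦ BD
    D ↦ A
    A ↦ C  (constrained at step 0)

A->C, B->CB, C->BD, D->A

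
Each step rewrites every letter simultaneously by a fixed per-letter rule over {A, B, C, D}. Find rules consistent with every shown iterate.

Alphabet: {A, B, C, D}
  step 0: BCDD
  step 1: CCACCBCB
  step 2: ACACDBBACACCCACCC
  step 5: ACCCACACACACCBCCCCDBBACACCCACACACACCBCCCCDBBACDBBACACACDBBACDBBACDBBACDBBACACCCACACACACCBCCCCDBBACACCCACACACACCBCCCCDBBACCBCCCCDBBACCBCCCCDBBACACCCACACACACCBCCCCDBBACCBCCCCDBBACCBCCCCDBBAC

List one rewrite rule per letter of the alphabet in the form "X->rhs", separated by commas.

A->DBB, B->CC, C->AC, D->CB

  step 1 ⇒ step 2: CCACCBCB ⇒ AC·AC·DBB·AC·AC·CC·AC·CC
    A ↦ DBB
    B ↦ CC
    C ↦ AC
  step 0 ⇒ step 1: BCDD ⇒ CC·AC·CB·CB
    D ↦ CB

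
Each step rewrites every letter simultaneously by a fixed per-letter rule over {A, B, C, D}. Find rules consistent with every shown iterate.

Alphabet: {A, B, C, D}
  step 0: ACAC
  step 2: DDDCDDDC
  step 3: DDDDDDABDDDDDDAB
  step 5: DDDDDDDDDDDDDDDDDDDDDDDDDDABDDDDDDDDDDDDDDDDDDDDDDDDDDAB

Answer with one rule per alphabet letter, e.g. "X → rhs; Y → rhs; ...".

  step 2 ⇒ step 3: DDDCDDDC ⇒ DD·DD·DD·AB·DD·DD·DD·AB
    C ↦ AB
    D ↦ DD
    A ↦ D  (constrained at step 0)
    B ↦ C  (constrained at step 3)

A->D, B->C, C->AB, D->DD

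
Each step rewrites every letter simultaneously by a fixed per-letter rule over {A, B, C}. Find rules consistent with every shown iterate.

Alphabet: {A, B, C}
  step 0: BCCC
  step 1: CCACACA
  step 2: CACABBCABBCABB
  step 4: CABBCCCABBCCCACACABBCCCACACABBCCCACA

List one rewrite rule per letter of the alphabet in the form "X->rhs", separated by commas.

A->BB, B->C, C->CA

  step 1 ⇒ step 2: CCACACA ⇒ CA·CA·BB·CA·BB·CA·BB
    A ↦ BB
    C ↦ CA
  step 0 ⇒ step 1: BCCC ⇒ C·CA·CA·CA
    B ↦ C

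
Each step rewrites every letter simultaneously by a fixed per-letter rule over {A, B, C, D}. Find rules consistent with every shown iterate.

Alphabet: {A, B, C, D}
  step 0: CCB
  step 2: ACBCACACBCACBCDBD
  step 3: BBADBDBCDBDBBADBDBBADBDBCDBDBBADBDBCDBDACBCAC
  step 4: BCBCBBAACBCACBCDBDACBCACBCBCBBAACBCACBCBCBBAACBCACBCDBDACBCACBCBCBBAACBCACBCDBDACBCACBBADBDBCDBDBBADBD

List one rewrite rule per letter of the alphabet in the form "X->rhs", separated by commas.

A->BBA, B->BC, C->DBD, D->AC

  step 3 ⇒ step 4: BBADBDBCDBDBBADBDBBADBDBCDBDBBADBDBCDBDACBCAC ⇒ BC·BC·BBA·AC·BC·AC·BC·DBD·AC·BC·AC·BC·BC·BBA·AC·BC·AC·BC·BC·BBA·AC·BC·AC·BC·DBD·AC·BC·AC·BC·BC·BBA·AC·BC·AC·BC·DBD·AC·BC·AC·BBA·DBD·BC·DBD·BBA·DBD
    A ↦ BBA
    B ↦ BC
    C ↦ DBD
    D ↦ AC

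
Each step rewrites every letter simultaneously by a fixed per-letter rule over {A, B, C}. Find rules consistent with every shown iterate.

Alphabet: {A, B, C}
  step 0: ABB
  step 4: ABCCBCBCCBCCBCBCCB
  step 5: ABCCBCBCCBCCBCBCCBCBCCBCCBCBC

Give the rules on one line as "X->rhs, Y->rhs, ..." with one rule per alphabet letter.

  step 4 ⇒ step 5: ABCCBCBCCBCCBCBCCB ⇒ AB·C·CB·CB·C·CB·C·CB·CB·C·CB·CB·C·CB·C·CB·CB·C
    A ↦ AB
    B ↦ C
    C ↦ CB

A->AB, B->C, C->CB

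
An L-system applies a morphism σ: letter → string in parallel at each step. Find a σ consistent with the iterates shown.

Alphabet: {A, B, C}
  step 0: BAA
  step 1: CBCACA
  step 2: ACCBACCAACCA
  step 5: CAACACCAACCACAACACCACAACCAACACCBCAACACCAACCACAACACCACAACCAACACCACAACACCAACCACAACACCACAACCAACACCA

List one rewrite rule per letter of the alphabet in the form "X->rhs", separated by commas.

A->CA, B->CB, C->AC

  step 1 ⇒ step 2: CBCACA ⇒ AC·CB·AC·CA·AC·CA
    A ↦ CA
    B ↦ CB
    C ↦ AC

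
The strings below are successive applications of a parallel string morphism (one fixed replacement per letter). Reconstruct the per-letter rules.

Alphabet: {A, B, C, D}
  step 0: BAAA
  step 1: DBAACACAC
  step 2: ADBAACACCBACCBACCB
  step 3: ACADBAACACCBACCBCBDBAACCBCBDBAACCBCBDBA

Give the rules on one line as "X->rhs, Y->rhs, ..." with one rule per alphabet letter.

A->AC, B->DBA, C->CB, D->A

  step 2 ⇒ step 3: ADBAACACCBACCBACCB ⇒ AC·A·DBA·AC·AC·CB·AC·CB·CB·DBA·AC·CB·CB·DBA·AC·CB·CB·DBA
    A ↦ AC
    B ↦ DBA
    C ↦ CB
    D ↦ A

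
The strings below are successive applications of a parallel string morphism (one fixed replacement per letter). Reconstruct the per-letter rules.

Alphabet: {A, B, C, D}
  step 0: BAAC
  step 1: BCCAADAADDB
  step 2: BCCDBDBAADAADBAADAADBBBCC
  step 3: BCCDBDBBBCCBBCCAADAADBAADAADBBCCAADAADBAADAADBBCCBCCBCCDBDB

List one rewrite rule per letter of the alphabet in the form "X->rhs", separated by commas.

A->AAD, B->BCC, C->DB, D->B

  step 2 ⇒ step 3: BCCDBDBAADAADBAADAADBBBCC ⇒ BCC·DB·DB·B·BCC·B·BCC·AAD·AAD·B·AAD·AAD·B·BCC·AAD·AAD·B·AAD·AAD·B·BCC·BCC·BCC·DB·DB
    A ↦ AAD
    B ↦ BCC
    C ↦ DB
    D ↦ B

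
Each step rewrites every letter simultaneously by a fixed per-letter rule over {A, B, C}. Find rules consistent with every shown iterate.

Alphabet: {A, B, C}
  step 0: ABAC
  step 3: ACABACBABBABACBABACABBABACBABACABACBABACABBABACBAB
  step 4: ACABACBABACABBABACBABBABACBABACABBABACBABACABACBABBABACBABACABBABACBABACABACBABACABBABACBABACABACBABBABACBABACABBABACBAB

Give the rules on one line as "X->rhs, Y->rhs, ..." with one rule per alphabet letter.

A->AC, B->BAB, C->AB

  step 3 ⇒ step 4: ACABACBABBABACBABACABBABACBABACABACBABACABBABACBAB ⇒ AC·AB·AC·BAB·AC·AB·BAB·AC·BAB·BAB·AC·BAB·AC·AB·BAB·AC·BAB·AC·AB·AC·BAB·BAB·AC·BAB·AC·AB·BAB·AC·BAB·AC·AB·AC·BAB·AC·AB·BAB·AC·BAB·AC·AB·AC·BAB·BAB·AC·BAB·AC·AB·BAB·AC·BAB
    A ↦ AC
    B ↦ BAB
    C ↦ AB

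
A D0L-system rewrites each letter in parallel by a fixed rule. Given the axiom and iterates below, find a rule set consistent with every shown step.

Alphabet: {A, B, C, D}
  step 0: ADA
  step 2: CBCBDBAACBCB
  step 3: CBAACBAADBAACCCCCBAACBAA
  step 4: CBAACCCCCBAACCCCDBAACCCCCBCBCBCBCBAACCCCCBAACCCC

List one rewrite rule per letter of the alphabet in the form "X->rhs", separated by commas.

  step 3 ⇒ step 4: CBAACBAADBAACCCCCBAACBAA ⇒ CB·AA·CC·CC·CB·AA·CC·CC·DB·AA·CC·CC·CB·CB·CB·CB·CB·AA·CC·CC·CB·AA·CC·CC
    A ↦ CC
    B ↦ AA
    C ↦ CB
    D ↦ DB

A->CC, B->AA, C->CB, D->DB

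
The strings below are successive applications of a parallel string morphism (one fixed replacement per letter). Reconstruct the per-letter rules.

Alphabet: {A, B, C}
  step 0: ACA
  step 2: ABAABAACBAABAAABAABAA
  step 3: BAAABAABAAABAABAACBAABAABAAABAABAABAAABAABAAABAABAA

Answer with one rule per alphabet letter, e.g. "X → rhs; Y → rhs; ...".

A->BAA, B->A, C->CBA

  step 2 ⇒ step 3: ABAABAACBAABAAABAABAA ⇒ BAA·A·BAA·BAA·A·BAA·BAA·CBA·A·BAA·BAA·A·BAA·BAA·BAA·A·BAA·BAA·A·BAA·BAA
    A ↦ BAA
    B ↦ A
    C ↦ CBA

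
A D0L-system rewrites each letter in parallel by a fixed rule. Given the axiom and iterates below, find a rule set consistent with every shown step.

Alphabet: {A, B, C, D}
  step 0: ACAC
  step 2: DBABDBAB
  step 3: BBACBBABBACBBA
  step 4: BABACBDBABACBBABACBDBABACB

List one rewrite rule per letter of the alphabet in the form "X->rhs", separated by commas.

  step 3 ⇒ step 4: BBACBBABBACBBA ⇒ BA·BA·CB·D·BA·BA·CB·BA·BA·CB·D·BA·BA·CB
    A ↦ CB
    B ↦ BA
    C ↦ D
  step 2 ⇒ step 3: DBABDBAB ⇒ B·BA·CB·BA·B·BA·CB·BA
    D ↦ B

A->CB, B->BA, C->D, D->B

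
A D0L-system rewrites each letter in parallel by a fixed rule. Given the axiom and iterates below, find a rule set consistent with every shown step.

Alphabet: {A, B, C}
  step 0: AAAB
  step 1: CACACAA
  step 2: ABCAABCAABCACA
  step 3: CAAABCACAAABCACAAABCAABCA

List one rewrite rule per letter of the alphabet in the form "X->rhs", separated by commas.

  step 2 ⇒ step 3: ABCAABCAABCACA ⇒ CA·A·AB·CA·CA·A·AB·CA·CA·A·AB·CA·AB·CA
    A ↦ CA
    B ↦ A
    C ↦ AB

A->CA, B->A, C->AB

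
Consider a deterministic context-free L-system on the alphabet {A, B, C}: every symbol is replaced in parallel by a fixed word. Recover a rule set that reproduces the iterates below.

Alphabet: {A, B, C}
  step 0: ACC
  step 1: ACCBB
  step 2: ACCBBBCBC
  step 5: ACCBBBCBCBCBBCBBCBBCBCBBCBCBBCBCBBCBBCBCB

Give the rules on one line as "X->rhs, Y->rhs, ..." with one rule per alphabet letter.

A->ACC, B->BC, C->B

  step 1 ⇒ step 2: ACCBB ⇒ ACC·B·B·BC·BC
    A ↦ ACC
    B ↦ BC
    C ↦ B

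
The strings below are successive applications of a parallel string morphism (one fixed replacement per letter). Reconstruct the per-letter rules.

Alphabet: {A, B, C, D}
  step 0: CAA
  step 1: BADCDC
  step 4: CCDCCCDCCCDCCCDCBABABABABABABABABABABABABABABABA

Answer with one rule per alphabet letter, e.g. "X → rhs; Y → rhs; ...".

  step 0 ⇒ step 1: CAA ⇒ BA·DC·DC
    A ↦ DC
    C ↦ BA
    B ↦ CC  (constrained at step 1)
    D ↦ BA  (constrained at step 1)

A->DC, B->CC, C->BA, D->BA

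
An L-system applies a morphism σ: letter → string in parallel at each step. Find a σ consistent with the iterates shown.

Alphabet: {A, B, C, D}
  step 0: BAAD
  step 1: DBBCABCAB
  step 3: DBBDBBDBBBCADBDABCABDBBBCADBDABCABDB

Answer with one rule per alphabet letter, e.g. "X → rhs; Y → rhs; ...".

  step 0 ⇒ step 1: BAAD ⇒ DB·BCA·BCA·B
    A ↦ BCA
    B ↦ DB
    D ↦ B
    C ↦ DA  (constrained at step 1)

A->BCA, B->DB, C->DA, D->B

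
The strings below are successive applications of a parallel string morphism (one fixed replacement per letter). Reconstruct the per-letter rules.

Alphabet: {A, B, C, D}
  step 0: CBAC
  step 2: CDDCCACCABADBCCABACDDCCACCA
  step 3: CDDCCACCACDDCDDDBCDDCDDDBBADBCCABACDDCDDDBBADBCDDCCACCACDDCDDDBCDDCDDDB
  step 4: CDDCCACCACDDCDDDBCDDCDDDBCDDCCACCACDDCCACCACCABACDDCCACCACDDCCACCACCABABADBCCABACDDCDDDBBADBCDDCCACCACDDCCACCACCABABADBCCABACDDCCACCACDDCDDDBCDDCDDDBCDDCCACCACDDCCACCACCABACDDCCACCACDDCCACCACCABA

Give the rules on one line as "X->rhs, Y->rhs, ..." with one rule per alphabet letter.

  step 3 ⇒ step 4: CDDCCACCACDDCDDDBCDDCDDDBBADBCCABACDDCDDDBBADBCDDCCACCACDDCDDDBCDDCDDDB ⇒ CDD·CCA·CCA·CDD·CDD·DB·CDD·CDD·DB·CDD·CCA·CCA·CDD·CCA·CCA·CCA·BA·CDD·CCA·CCA·CDD·CCA·CCA·CCA·BA·BA·DB·CCA·BA·CDD·CDD·DB·BA·DB·CDD·CCA·CCA·CDD·CCA·CCA·CCA·BA·BA·DB·CCA·BA·CDD·CCA·CCA·CDD·CDD·DB·CDD·CDD·DB·CDD·CCA·CCA·CDD·CCA·CCA·CCA·BA·CDD·CCA·CCA·CDD·CCA·CCA·CCA·BA
    A ↦ DB
    B ↦ BA
    C ↦ CDD
    D ↦ CCA

A->DB, B->BA, C->CDD, D->CCA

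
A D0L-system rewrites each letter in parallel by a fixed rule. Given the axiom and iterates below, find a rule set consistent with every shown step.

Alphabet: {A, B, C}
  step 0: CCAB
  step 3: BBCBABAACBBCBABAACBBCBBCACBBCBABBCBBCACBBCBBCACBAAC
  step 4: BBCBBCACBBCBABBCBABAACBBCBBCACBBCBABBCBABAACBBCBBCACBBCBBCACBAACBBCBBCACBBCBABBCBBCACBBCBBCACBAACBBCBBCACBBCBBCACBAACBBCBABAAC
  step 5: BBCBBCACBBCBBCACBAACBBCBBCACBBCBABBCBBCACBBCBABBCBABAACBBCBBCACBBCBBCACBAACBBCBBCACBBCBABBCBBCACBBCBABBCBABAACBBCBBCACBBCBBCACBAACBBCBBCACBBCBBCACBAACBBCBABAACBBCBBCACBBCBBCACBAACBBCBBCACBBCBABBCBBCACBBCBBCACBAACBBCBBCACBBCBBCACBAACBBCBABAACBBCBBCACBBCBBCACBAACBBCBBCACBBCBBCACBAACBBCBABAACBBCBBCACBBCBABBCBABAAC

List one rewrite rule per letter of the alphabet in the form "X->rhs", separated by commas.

A->BA, B->BBC, C->AC

  step 4 ⇒ step 5: BBCBBCACBBCBABBCBABAACBBCBBCACBBCBABBCBABAACBBCBBCACBBCBBCACBAACBBCBBCACBBCBABBCBBCACBBCBBCACBAACBBCBBCACBBCBBCACBAACBBCBABAAC ⇒ BBC·BBC·AC·BBC·BBC·AC·BA·AC·BBC·BBC·AC·BBC·BA·BBC·BBC·AC·BBC·BA·BBC·BA·BA·AC·BBC·BBC·AC·BBC·BBC·AC·BA·AC·BBC·BBC·AC·BBC·BA·BBC·BBC·AC·BBC·BA·BBC·BA·BA·AC·BBC·BBC·AC·BBC·BBC·AC·BA·AC·BBC·BBC·AC·BBC·BBC·AC·BA·AC·BBC·BA·BA·AC·BBC·BBC·AC·BBC·BBC·AC·BA·AC·BBC·BBC·AC·BBC·BA·BBC·BBC·AC·BBC·BBC·AC·BA·AC·BBC·BBC·AC·BBC·BBC·AC·BA·AC·BBC·BA·BA·AC·BBC·BBC·AC·BBC·BBC·AC·BA·AC·BBC·BBC·AC·BBC·BBC·AC·BA·AC·BBC·BA·BA·AC·BBC·BBC·AC·BBC·BA·BBC·BA·BA·AC
    A ↦ BA
    B ↦ BBC
    C ↦ AC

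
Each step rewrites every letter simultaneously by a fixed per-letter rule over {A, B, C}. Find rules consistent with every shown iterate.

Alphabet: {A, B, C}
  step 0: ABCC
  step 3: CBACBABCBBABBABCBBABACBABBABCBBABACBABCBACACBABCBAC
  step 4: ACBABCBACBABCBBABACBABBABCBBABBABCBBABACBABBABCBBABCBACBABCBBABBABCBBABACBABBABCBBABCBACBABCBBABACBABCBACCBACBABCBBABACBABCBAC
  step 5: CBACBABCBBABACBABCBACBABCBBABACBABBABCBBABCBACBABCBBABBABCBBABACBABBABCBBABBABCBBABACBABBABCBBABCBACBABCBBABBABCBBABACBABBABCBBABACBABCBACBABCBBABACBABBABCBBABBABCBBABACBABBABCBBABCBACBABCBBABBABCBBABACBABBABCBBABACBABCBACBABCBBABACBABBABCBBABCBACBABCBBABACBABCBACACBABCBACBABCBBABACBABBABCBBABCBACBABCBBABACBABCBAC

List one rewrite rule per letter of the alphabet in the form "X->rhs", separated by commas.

A->CB, B->BAB, C->AC

  step 4 ⇒ step 5: ACBABCBACBABCBBABACBABBABCBBABBABCBBABACBABBABCBBABCBACBABCBBABBABCBBABACBABBABCBBABCBACBABCBBABACBABCBACCBACBABCBBABACBABCBAC ⇒ CB·AC·BAB·CB·BAB·AC·BAB·CB·AC·BAB·CB·BAB·AC·BAB·BAB·CB·BAB·CB·AC·BAB·CB·BAB·BAB·CB·BAB·AC·BAB·BAB·CB·BAB·BAB·CB·BAB·AC·BAB·BAB·CB·BAB·CB·AC·BAB·CB·BAB·BAB·CB·BAB·AC·BAB·BAB·CB·BAB·AC·BAB·CB·AC·BAB·CB·BAB·AC·BAB·BAB·CB·BAB·BAB·CB·BAB·AC·BAB·BAB·CB·BAB·CB·AC·BAB·CB·BAB·BAB·CB·BAB·AC·BAB·BAB·CB·BAB·AC·BAB·CB·AC·BAB·CB·BAB·AC·BAB·BAB·CB·BAB·CB·AC·BAB·CB·BAB·AC·BAB·CB·AC·AC·BAB·CB·AC·BAB·CB·BAB·AC·BAB·BAB·CB·BAB·CB·AC·BAB·CB·BAB·AC·BAB·CB·AC
    A ↦ CB
    B ↦ BAB
    C ↦ AC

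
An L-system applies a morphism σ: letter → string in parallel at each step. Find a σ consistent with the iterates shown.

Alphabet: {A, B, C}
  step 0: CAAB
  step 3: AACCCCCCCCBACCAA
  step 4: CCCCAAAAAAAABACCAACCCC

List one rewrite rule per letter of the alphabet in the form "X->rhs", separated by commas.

  step 3 ⇒ step 4: AACCCCCCCCBACCAA ⇒ CC·CC·A·A·A·A·A·A·A·A·BA·CC·A·A·CC·CC
    A ↦ CC
    B ↦ BA
    C ↦ A

A->CC, B->BA, C->A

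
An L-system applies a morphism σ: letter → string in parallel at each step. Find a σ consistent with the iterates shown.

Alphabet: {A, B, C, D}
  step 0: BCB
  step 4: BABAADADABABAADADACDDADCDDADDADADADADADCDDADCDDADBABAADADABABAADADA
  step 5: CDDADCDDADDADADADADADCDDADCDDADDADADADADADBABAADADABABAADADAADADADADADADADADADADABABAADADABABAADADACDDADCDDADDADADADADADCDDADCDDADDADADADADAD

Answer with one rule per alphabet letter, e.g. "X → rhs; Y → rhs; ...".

A->DAD, B->CD, C->BAB, D->A

  step 4 ⇒ step 5: BABAADADABABAADADACDDADCDDADDADADADADADCDDADCDDADBABAADADABABAADADA ⇒ CD·DAD·CD·DAD·DAD·A·DAD·A·DAD·CD·DAD·CD·DAD·DAD·A·DAD·A·DAD·BAB·A·A·DAD·A·BAB·A·A·DAD·A·A·DAD·A·DAD·A·DAD·A·DAD·A·DAD·A·BAB·A·A·DAD·A·BAB·A·A·DAD·A·CD·DAD·CD·DAD·DAD·A·DAD·A·DAD·CD·DAD·CD·DAD·DAD·A·DAD·A·DAD
    A ↦ DAD
    B ↦ CD
    C ↦ BAB
    D ↦ A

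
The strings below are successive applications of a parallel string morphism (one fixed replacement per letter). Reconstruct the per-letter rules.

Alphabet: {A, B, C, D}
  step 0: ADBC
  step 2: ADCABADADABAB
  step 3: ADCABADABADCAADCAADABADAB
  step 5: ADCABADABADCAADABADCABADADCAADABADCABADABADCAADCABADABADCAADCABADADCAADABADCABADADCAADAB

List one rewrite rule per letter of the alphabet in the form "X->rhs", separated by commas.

A->AD, B->AB, C->B, D->CA

  step 2 ⇒ step 3: ADCABADADABAB ⇒ AD·CA·B·AD·AB·AD·CA·AD·CA·AD·AB·AD·AB
    A ↦ AD
    B ↦ AB
    C ↦ B
    D ↦ CA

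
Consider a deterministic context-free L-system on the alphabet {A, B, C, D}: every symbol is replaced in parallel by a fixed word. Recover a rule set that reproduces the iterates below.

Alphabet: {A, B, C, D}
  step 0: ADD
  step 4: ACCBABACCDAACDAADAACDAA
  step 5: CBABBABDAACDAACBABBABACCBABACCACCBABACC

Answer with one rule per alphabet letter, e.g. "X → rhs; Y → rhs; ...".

  step 4 ⇒ step 5: ACCBABACCDAACDAADAACDAA ⇒ C·BAB·BAB·DAA·C·DAA·C·BAB·BAB·A·C·C·BAB·A·C·C·A·C·C·BAB·A·C·C
    A ↦ C
    B ↦ DAA
    C ↦ BAB
    D ↦ A

A->C, B->DAA, C->BAB, D->A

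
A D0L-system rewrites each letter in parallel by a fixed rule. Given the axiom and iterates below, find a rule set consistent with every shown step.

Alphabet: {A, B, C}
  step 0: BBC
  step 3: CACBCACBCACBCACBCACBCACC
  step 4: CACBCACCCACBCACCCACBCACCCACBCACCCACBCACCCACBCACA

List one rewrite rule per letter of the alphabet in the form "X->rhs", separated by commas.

  step 3 ⇒ step 4: CACBCACBCACBCACBCACBCACC ⇒ CA·CB·CA·CC·CA·CB·CA·CC·CA·CB·CA·CC·CA·CB·CA·CC·CA·CB·CA·CC·CA·CB·CA·CA
    A ↦ CB
    B ↦ CC
    C ↦ CA

A->CB, B->CC, C->CA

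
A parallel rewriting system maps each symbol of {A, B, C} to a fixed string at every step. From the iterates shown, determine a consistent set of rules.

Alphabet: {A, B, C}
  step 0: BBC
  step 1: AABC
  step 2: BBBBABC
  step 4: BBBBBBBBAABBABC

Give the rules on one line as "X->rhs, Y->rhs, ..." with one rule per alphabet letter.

  step 1 ⇒ step 2: AABC ⇒ BB·BB·A·BC
    A ↦ BB
    B ↦ A
    C ↦ BC

A->BB, B->A, C->BC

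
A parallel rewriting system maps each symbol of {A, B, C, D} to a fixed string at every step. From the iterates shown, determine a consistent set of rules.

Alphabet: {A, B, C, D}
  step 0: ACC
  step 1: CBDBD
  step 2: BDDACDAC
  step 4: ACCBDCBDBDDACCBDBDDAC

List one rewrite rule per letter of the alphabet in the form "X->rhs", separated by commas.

A->C, B->D, C->BD, D->AC

  step 1 ⇒ step 2: CBDBD ⇒ BD·D·AC·D·AC
    B ↦ D
    C ↦ BD
    D ↦ AC
  step 0 ⇒ step 1: ACC ⇒ C·BD·BD
    A ↦ C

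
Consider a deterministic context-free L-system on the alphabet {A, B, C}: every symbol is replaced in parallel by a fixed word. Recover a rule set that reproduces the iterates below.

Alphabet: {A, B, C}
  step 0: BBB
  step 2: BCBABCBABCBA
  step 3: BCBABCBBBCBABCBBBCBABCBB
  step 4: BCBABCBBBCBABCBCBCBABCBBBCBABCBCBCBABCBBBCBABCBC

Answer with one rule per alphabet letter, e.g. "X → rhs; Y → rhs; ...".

  step 3 ⇒ step 4: BCBABCBBBCBABCBBBCBABCBB ⇒ BC·BA·BC·BB·BC·BA·BC·BC·BC·BA·BC·BB·BC·BA·BC·BC·BC·BA·BC·BB·BC·BA·BC·BC
    A ↦ BB
    B ↦ BC
    C ↦ BA

A->BB, B->BC, C->BA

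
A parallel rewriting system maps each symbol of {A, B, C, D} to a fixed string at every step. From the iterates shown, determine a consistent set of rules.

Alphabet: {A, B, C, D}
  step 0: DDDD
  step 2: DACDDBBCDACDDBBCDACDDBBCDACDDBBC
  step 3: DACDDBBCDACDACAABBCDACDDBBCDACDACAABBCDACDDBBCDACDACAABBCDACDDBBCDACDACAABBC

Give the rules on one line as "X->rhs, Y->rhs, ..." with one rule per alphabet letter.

A->DD, B->A, C->BBC, D->DAC

  step 2 ⇒ step 3: DACDDBBCDACDDBBCDACDDBBCDACDDBBC ⇒ DAC·DD·BBC·DAC·DAC·A·A·BBC·DAC·DD·BBC·DAC·DAC·A·A·BBC·DAC·DD·BBC·DAC·DAC·A·A·BBC·DAC·DD·BBC·DAC·DAC·A·A·BBC
    A ↦ DD
    B ↦ A
    C ↦ BBC
    D ↦ DAC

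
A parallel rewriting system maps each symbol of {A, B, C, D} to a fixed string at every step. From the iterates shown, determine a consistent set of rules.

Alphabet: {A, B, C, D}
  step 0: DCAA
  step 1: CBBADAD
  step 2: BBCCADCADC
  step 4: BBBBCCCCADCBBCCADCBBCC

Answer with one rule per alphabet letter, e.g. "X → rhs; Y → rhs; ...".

  step 1 ⇒ step 2: CBBADAD ⇒ BB·C·C·AD·C·AD·C
    A ↦ AD
    B ↦ C
    C ↦ BB
    D ↦ C

A->AD, B->C, C->BB, D->C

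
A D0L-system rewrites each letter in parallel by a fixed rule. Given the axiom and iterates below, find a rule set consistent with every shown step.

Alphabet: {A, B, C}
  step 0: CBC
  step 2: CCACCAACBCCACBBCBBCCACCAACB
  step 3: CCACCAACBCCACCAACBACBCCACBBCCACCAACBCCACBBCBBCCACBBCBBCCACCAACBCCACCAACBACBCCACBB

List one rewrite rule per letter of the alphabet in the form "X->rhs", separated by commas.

  step 2 ⇒ step 3: CCACCAACBCCACBBCBBCCACCAACB ⇒ CCA·CCA·ACB·CCA·CCA·ACB·ACB·CCA·CBB·CCA·CCA·ACB·CCA·CBB·CBB·CCA·CBB·CBB·CCA·CCA·ACB·CCA·CCA·ACB·ACB·CCA·CBB
    A ↦ ACB
    B ↦ CBB
    C ↦ CCA

A->ACB, B->CBB, C->CCA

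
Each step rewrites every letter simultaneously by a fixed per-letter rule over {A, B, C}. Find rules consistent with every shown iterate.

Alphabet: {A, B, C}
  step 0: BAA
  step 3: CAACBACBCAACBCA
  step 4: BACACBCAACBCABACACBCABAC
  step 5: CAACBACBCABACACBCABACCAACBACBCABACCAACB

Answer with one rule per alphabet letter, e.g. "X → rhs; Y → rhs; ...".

  step 4 ⇒ step 5: BACACBCAACBCABACACBCABAC ⇒ CA·AC·B·AC·B·CA·B·AC·AC·B·CA·B·AC·CA·AC·B·AC·B·CA·B·AC·CA·AC·B
    A ↦ AC
    B ↦ CA
    C ↦ B

A->AC, B->CA, C->B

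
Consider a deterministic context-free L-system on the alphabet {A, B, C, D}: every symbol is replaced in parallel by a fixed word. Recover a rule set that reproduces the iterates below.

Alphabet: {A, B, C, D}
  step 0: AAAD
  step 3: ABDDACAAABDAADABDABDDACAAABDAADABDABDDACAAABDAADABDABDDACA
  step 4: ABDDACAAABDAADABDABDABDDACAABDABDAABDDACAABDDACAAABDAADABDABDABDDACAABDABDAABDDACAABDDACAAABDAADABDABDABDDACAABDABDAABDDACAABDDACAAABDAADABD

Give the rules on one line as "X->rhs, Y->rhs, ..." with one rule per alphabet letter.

  step 3 ⇒ step 4: ABDDACAAABDAADABDABDDACAAABDAADABDABDDACAAABDAADABDABDDACA ⇒ ABD·DAC·A·A·ABD·AAD·ABD·ABD·ABD·DAC·A·ABD·ABD·A·ABD·DAC·A·ABD·DAC·A·A·ABD·AAD·ABD·ABD·ABD·DAC·A·ABD·ABD·A·ABD·DAC·A·ABD·DAC·A·A·ABD·AAD·ABD·ABD·ABD·DAC·A·ABD·ABD·A·ABD·DAC·A·ABD·DAC·A·A·ABD·AAD·ABD
    A ↦ ABD
    B ↦ DAC
    C ↦ AAD
    D ↦ A

A->ABD, B->DAC, C->AAD, D->A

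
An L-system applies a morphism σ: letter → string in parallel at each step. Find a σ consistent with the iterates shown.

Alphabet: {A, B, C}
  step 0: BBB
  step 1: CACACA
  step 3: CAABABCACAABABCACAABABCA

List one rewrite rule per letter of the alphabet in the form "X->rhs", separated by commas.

A->AB, B->CA, C->BA

  step 0 ⇒ step 1: BBB ⇒ CA·CA·CA
    B ↦ CA
    A ↦ AB  (constrained at step 1)
    C ↦ BA  (constrained at step 1)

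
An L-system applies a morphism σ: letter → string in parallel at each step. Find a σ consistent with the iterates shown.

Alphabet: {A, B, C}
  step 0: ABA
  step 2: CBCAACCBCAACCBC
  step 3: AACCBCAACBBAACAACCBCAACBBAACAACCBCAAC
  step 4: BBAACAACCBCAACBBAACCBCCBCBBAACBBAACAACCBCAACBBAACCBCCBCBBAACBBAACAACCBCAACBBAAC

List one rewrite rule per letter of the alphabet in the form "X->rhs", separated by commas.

  step 3 ⇒ step 4: AACCBCAACBBAACAACCBCAACBBAACAACCBCAAC ⇒ B·B·AAC·AAC·CBC·AAC·B·B·AAC·CBC·CBC·B·B·AAC·B·B·AAC·AAC·CBC·AAC·B·B·AAC·CBC·CBC·B·B·AAC·B·B·AAC·AAC·CBC·AAC·B·B·AAC
    A ↦ B
    B ↦ CBC
    C ↦ AAC

A->B, B->CBC, C->AAC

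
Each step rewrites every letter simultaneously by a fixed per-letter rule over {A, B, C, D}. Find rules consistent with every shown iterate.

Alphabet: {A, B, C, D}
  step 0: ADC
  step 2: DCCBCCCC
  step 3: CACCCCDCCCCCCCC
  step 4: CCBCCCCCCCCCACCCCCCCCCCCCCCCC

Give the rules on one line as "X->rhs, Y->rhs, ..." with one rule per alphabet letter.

A->B, B->D, C->CC, D->CA

  step 3 ⇒ step 4: CACCCCDCCCCCCCC ⇒ CC·B·CC·CC·CC·CC·CA·CC·CC·CC·CC·CC·CC·CC·CC
    A ↦ B
    C ↦ CC
    D ↦ CA
  step 2 ⇒ step 3: DCCBCCCC ⇒ CA·CC·CC·D·CC·CC·CC·CC
    B ↦ D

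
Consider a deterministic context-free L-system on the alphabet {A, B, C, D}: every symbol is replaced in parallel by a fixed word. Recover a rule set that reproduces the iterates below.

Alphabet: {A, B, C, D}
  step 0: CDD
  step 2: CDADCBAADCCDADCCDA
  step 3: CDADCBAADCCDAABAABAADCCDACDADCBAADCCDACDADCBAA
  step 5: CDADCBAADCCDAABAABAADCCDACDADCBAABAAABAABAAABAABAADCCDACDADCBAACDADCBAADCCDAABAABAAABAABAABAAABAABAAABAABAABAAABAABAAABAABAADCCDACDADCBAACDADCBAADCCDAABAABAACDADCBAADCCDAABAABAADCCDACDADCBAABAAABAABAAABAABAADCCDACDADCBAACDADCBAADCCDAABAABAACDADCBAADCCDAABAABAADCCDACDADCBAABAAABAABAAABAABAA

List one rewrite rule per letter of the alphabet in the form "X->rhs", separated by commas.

  step 2 ⇒ step 3: CDADCBAADCCDADCCDA ⇒ CDA·DC·BAA·DC·CDA·A·BAA·BAA·DC·CDA·CDA·DC·BAA·DC·CDA·CDA·DC·BAA
    A ↦ BAA
    B ↦ A
    C ↦ CDA
    D ↦ DC

A->BAA, B->A, C->CDA, D->DC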